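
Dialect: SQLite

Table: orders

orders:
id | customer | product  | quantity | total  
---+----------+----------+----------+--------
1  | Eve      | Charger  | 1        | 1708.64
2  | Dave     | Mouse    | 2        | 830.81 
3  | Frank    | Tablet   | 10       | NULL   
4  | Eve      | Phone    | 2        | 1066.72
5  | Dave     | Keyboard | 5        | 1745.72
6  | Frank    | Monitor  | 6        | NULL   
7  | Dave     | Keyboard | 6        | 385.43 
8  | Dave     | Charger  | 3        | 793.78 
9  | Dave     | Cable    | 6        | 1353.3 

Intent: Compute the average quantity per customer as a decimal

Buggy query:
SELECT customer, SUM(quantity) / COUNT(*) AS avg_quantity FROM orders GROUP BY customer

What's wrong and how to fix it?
Bug: SUM(quantity) and COUNT(*) are both integers; the division truncates the fractional part

Fix: Cast one side to REAL so the division keeps the fractional part

Corrected query:
SELECT customer, SUM(quantity) * 1.0 / COUNT(*) AS avg_quantity FROM orders GROUP BY customer

Result:
customer | avg_quantity
---------+-------------
Dave     | 4.4         
Eve      | 1.5         
Frank    | 8           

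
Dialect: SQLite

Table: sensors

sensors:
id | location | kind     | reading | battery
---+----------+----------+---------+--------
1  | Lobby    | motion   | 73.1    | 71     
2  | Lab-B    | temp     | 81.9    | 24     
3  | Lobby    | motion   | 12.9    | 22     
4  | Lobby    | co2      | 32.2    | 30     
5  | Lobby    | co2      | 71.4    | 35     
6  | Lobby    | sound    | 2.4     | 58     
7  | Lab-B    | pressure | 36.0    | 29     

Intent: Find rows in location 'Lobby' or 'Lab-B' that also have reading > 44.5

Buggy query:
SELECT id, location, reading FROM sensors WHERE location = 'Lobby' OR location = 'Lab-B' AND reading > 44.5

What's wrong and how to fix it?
Bug: AND binds tighter than OR, so this parses as location = 'Lobby' OR (location = 'Lab-B' AND reading > 44.5)

Fix: Add parentheses around the OR so the AND applies to both alternatives

Corrected query:
SELECT id, location, reading FROM sensors WHERE (location = 'Lobby' OR location = 'Lab-B') AND reading > 44.5

Result:
id | location | reading
---+----------+--------
1  | Lobby    | 73.1   
2  | Lab-B    | 81.9   
5  | Lobby    | 71.4   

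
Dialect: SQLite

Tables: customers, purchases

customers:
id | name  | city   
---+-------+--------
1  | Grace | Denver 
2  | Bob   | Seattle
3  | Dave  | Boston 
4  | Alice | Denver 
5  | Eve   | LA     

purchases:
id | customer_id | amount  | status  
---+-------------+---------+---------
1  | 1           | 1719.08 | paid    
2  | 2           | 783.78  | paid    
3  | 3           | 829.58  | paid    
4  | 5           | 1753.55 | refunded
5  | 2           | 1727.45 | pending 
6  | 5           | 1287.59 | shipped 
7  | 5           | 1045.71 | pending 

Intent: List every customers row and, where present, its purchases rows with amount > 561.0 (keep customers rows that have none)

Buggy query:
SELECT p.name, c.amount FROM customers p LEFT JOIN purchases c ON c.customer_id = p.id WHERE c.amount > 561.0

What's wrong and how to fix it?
Bug: Filtering c.amount in WHERE discards the NULL rows produced by LEFT JOIN, turning it into an inner join

Fix: Put 'c.amount > 561.0' in the JOIN's ON clause instead of WHERE

Corrected query:
SELECT p.name, c.amount FROM customers p LEFT JOIN purchases c ON c.customer_id = p.id AND c.amount > 561.0

Result:
name  | amount 
------+--------
Grace | 1719.08
Bob   | 783.78 
Bob   | 1727.45
Dave  | 829.58 
Alice | NULL   
Eve   | 1045.71
Eve   | 1287.59
Eve   | 1753.55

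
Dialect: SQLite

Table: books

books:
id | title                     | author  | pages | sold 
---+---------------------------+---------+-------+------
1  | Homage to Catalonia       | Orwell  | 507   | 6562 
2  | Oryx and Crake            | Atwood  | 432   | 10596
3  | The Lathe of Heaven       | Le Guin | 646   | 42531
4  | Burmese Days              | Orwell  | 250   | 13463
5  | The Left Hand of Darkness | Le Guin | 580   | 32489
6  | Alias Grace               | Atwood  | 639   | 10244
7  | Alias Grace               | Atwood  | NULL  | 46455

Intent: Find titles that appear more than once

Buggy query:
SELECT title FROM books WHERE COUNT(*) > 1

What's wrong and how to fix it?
Bug: WHERE can't reference COUNT(*); aggregates are computed after WHERE

Fix: GROUP BY title, then filter groups with HAVING COUNT(*) > 1

Corrected query:
SELECT title FROM books GROUP BY title HAVING COUNT(*) > 1

Result:
title      
-----------
Alias Grace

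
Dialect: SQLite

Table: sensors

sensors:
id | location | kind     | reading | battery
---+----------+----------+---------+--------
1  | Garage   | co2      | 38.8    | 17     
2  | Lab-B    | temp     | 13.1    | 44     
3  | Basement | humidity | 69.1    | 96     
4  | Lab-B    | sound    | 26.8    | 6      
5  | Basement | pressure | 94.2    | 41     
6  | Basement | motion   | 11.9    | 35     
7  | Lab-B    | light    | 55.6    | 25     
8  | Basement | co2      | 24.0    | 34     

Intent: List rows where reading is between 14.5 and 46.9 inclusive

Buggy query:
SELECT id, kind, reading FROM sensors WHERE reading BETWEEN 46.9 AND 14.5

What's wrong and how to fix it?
Bug: BETWEEN expects the lower bound first; with 46.9 AND 14.5 the range is empty

Fix: Swap the bounds so the smaller value comes first

Corrected query:
SELECT id, kind, reading FROM sensors WHERE reading BETWEEN 14.5 AND 46.9

Result:
id | kind  | reading
---+-------+--------
1  | co2   | 38.8   
4  | sound | 26.8   
8  | co2   | 24     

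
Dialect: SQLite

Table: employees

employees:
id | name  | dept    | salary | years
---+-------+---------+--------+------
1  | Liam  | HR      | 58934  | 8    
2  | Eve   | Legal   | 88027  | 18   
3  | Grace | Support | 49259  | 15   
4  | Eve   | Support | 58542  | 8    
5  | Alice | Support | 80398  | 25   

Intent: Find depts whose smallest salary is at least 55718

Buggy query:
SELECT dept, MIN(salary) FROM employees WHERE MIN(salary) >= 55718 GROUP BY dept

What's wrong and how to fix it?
Bug: Aggregates like MIN are computed per group after WHERE runs

Fix: Use HAVING for the per-group MIN condition

Corrected query:
SELECT dept, MIN(salary) FROM employees GROUP BY dept HAVING MIN(salary) >= 55718

Result:
dept  | MIN(salary)
------+------------
HR    | 58934      
Legal | 88027      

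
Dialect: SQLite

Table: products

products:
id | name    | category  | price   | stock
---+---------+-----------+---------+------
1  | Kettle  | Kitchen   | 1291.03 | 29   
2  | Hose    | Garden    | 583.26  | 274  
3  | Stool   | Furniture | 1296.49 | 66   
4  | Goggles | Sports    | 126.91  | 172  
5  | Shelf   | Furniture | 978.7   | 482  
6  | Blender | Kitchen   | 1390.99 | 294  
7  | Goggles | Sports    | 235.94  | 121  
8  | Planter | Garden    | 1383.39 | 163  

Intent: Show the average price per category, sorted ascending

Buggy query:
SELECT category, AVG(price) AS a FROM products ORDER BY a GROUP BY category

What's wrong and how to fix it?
Bug: GROUP BY must precede ORDER BY

Fix: Move ORDER BY to the end, after GROUP BY

Corrected query:
SELECT category, AVG(price) AS a FROM products GROUP BY category ORDER BY a

Result:
category  | a       
----------+---------
Sports    | 181.425 
Garden    | 983.325 
Furniture | 1137.595
Kitchen   | 1341.01 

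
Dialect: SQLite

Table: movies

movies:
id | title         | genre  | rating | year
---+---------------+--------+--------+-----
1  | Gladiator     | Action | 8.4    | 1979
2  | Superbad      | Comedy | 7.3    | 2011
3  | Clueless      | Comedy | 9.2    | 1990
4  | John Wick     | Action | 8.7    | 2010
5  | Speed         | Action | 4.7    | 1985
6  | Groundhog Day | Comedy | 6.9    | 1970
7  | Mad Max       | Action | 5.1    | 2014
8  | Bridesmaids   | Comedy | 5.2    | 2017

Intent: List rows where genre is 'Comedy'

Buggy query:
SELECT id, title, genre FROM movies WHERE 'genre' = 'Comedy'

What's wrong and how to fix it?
Bug: 'genre' in single quotes is a string literal, not the column; the comparison is literal-vs-literal and never true

Fix: Remove the quotes around the column name (or use double quotes for an identifier)

Corrected query:
SELECT id, title, genre FROM movies WHERE genre = 'Comedy'

Result:
id | title         | genre 
---+---------------+-------
2  | Superbad      | Comedy
3  | Clueless      | Comedy
6  | Groundhog Day | Comedy
8  | Bridesmaids   | Comedy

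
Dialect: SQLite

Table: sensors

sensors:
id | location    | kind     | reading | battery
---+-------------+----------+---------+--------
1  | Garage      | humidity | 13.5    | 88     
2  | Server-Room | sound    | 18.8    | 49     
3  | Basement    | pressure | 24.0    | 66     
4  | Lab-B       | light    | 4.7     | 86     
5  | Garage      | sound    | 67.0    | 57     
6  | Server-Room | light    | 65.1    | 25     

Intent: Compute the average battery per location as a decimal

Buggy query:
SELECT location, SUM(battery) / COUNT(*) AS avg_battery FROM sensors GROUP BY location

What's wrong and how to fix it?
Bug: SUM(battery) and COUNT(*) are both integers; the division truncates the fractional part

Fix: Multiply by 1.0 (or CAST to REAL) to force floating-point division

Corrected query:
SELECT location, SUM(battery) * 1.0 / COUNT(*) AS avg_battery FROM sensors GROUP BY location

Result:
location    | avg_battery
------------+------------
Basement    | 66         
Garage      | 72.5       
Lab-B       | 86         
Server-Room | 37         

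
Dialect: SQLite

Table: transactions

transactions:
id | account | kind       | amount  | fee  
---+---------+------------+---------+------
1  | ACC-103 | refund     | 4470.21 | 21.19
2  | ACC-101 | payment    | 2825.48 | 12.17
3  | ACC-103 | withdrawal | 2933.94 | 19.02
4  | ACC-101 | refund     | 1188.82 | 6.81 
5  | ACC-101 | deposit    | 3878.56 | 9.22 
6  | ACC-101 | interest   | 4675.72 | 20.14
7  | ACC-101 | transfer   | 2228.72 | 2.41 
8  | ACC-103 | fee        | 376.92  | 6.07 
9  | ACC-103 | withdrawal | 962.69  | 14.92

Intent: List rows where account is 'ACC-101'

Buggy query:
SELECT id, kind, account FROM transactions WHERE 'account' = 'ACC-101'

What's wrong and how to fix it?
Bug: 'account' in single quotes is a string literal, not the column; the comparison is literal-vs-literal and never true

Fix: Remove the quotes around the column name (or use double quotes for an identifier)

Corrected query:
SELECT id, kind, account FROM transactions WHERE account = 'ACC-101'

Result:
id | kind     | account
---+----------+--------
2  | payment  | ACC-101
4  | refund   | ACC-101
5  | deposit  | ACC-101
6  | interest | ACC-101
7  | transfer | ACC-101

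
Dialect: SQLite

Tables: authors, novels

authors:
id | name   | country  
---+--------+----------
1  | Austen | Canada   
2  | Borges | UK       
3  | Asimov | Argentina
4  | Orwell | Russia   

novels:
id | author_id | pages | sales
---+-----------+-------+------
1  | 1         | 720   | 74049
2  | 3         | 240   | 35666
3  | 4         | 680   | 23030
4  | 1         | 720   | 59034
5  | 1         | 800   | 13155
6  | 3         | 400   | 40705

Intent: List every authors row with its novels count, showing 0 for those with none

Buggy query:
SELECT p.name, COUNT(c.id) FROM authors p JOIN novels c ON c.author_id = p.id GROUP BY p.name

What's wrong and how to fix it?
Bug: INNER JOIN drops authors rows that have no matching novels rows

Fix: Switch to LEFT JOIN to retain unmatched parent rows

Corrected query:
SELECT p.name, COUNT(c.id) FROM authors p LEFT JOIN novels c ON c.author_id = p.id GROUP BY p.name

Result:
name   | COUNT(c.id)
-------+------------
Asimov | 2          
Austen | 3          
Borges | 0          
Orwell | 1          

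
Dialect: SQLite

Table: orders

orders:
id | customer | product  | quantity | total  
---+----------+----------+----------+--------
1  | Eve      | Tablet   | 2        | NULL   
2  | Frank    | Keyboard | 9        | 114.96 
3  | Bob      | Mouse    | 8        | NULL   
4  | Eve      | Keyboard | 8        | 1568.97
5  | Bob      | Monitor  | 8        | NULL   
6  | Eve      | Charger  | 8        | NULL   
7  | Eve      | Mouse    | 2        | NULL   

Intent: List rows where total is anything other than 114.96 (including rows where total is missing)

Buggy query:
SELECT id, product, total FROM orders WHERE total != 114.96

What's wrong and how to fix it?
Bug: Inequality against NULL is unknown, not true; rows with NULL are dropped

Fix: Add an explicit OR total IS NULL to include the missing-value rows

Corrected query:
SELECT id, product, total FROM orders WHERE total != 114.96 OR total IS NULL

Result:
id | product  | total  
---+----------+--------
1  | Tablet   | NULL   
3  | Mouse    | NULL   
4  | Keyboard | 1568.97
5  | Monitor  | NULL   
6  | Charger  | NULL   
7  | Mouse    | NULL   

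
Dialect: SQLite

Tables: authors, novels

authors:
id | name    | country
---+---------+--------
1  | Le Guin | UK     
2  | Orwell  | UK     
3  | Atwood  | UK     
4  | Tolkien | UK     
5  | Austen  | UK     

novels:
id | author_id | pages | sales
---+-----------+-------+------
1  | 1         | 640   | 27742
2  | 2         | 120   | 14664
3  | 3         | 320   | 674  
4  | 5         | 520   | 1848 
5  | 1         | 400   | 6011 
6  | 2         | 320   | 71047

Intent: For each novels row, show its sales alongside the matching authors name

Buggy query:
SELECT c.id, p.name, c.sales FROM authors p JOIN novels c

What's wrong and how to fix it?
Bug: Missing join condition: each novels row is matched to all authors rows instead of just its own

Fix: Specify the join condition linking the foreign key to the parent id

Corrected query:
SELECT c.id, p.name, c.sales FROM authors p JOIN novels c ON c.author_id = p.id

Result:
id | name    | sales
---+---------+------
1  | Le Guin | 27742
2  | Orwell  | 14664
3  | Atwood  | 674  
4  | Austen  | 1848 
5  | Le Guin | 6011 
6  | Orwell  | 71047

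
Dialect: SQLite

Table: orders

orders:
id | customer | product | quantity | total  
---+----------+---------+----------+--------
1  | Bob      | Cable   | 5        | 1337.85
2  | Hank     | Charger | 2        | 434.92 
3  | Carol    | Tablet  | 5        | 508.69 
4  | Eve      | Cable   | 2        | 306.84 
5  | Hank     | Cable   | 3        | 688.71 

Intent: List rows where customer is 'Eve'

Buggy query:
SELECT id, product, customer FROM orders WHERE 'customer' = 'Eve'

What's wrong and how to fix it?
Bug: Single quotes denote string literals in SQL; the column name is being compared as a constant string

Fix: Reference the column as customer without single quotes

Corrected query:
SELECT id, product, customer FROM orders WHERE customer = 'Eve'

Result:
id | product | customer
---+---------+---------
4  | Cable   | Eve     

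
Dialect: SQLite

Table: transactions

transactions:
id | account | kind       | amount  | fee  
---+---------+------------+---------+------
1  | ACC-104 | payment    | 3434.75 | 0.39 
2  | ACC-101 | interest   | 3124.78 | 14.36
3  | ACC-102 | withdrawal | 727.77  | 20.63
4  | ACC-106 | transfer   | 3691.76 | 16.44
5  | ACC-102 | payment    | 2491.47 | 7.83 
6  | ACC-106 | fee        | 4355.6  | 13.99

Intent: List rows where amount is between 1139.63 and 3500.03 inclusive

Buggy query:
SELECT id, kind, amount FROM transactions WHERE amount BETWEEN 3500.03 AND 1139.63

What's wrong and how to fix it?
Bug: BETWEEN expects the lower bound first; with 3500.03 AND 1139.63 the range is empty

Fix: Swap the bounds so the smaller value comes first

Corrected query:
SELECT id, kind, amount FROM transactions WHERE amount BETWEEN 1139.63 AND 3500.03

Result:
id | kind     | amount 
---+----------+--------
1  | payment  | 3434.75
2  | interest | 3124.78
5  | payment  | 2491.47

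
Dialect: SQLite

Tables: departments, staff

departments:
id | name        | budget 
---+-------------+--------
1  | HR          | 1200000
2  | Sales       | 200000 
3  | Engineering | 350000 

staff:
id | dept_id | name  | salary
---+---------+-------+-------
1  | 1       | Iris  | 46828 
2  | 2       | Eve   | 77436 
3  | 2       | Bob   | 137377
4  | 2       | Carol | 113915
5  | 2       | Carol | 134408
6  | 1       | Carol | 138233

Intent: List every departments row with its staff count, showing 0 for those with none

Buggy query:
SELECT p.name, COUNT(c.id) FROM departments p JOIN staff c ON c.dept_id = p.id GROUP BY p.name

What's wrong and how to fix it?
Bug: An inner join excludes parents with zero children

Fix: Use LEFT JOIN so parents without children still appear (COUNT(c.id) gives 0)

Corrected query:
SELECT p.name, COUNT(c.id) FROM departments p LEFT JOIN staff c ON c.dept_id = p.id GROUP BY p.name

Result:
name        | COUNT(c.id)
------------+------------
Engineering | 0          
HR          | 2          
Sales       | 4          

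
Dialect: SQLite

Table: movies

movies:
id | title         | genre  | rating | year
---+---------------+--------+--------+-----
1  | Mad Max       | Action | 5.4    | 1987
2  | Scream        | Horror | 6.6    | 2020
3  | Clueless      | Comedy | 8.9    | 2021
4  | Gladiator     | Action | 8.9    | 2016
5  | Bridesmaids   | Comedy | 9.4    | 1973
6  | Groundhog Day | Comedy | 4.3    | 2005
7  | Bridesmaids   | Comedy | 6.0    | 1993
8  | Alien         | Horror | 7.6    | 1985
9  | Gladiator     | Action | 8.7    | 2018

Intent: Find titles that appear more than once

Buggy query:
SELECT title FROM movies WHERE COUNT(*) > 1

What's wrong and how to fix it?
Bug: COUNT(*) is an aggregate and cannot be used in WHERE

Fix: GROUP BY title, then filter groups with HAVING COUNT(*) > 1

Corrected query:
SELECT title FROM movies GROUP BY title HAVING COUNT(*) > 1

Result:
title      
-----------
Bridesmaids
Gladiator  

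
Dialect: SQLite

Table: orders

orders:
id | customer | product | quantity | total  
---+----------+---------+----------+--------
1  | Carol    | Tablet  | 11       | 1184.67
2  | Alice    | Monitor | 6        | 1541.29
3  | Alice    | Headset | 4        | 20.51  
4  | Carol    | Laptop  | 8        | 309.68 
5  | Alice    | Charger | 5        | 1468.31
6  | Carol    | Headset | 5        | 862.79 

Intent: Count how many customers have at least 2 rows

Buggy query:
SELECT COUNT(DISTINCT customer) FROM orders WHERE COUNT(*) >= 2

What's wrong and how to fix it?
Bug: WHERE filters individual rows, not groups, so a group-level COUNT is invalid there

Fix: Group first with HAVING COUNT(*) >= 2, then COUNT the resulting groups

Corrected query:
SELECT COUNT(*) FROM (SELECT customer FROM orders GROUP BY customer HAVING COUNT(*) >= 2)

Result:
COUNT(*)
--------
2       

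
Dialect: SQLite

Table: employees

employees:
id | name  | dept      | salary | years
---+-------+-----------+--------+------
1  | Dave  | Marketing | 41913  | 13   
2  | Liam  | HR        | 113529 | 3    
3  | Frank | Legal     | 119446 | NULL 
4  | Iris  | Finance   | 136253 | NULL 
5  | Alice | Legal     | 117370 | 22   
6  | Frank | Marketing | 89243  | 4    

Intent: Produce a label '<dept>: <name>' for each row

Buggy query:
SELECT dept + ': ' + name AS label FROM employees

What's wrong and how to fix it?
Bug: '+' is numeric addition; on text columns SQLite converts them to 0 instead of concatenating

Fix: Replace + with || to concatenate text

Corrected query:
SELECT dept || ': ' || name AS label FROM employees

Result:
label           
----------------
Marketing: Dave 
HR: Liam        
Legal: Frank    
Finance: Iris   
Legal: Alice    
Marketing: Frank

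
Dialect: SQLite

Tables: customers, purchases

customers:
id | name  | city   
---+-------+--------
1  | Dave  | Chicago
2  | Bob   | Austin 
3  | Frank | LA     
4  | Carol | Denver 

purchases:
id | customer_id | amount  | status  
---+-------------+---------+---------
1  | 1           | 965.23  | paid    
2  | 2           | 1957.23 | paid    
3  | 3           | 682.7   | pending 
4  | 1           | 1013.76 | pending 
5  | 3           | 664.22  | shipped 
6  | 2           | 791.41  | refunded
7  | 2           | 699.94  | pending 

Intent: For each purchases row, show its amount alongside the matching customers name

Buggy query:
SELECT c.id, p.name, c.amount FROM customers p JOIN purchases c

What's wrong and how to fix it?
Bug: Missing join condition: each purchases row is matched to all customers rows instead of just its own

Fix: Add ON c.customer_id = p.id to the JOIN

Corrected query:
SELECT c.id, p.name, c.amount FROM customers p JOIN purchases c ON c.customer_id = p.id

Result:
id | name  | amount 
---+-------+--------
1  | Dave  | 965.23 
2  | Bob   | 1957.23
3  | Frank | 682.7  
4  | Dave  | 1013.76
5  | Frank | 664.22 
6  | Bob   | 791.41 
7  | Bob   | 699.94 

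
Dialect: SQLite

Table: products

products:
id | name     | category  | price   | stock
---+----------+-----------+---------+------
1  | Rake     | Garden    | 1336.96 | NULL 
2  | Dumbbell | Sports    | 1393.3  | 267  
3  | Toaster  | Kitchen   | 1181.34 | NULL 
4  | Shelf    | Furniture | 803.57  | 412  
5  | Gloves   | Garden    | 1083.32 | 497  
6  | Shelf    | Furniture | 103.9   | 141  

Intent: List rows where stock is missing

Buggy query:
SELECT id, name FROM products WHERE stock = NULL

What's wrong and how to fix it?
Bug: '= NULL' is always unknown in SQL three-valued logic, so no rows match

Fix: Replace '= NULL' with 'IS NULL'

Corrected query:
SELECT id, name FROM products WHERE stock IS NULL

Result:
id | name   
---+--------
1  | Rake   
3  | Toaster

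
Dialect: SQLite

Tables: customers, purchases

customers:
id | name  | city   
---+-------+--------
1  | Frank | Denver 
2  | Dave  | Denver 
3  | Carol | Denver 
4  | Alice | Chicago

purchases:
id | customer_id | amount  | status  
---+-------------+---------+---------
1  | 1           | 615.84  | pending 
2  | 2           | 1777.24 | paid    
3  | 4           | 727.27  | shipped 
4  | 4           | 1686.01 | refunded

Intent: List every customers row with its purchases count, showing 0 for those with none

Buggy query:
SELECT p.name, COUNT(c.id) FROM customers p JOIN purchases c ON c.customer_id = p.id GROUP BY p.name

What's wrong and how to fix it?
Bug: INNER JOIN drops customers rows that have no matching purchases rows

Fix: Switch to LEFT JOIN to retain unmatched parent rows

Corrected query:
SELECT p.name, COUNT(c.id) FROM customers p LEFT JOIN purchases c ON c.customer_id = p.id GROUP BY p.name

Result:
name  | COUNT(c.id)
------+------------
Alice | 2          
Carol | 0          
Dave  | 1          
Frank | 1          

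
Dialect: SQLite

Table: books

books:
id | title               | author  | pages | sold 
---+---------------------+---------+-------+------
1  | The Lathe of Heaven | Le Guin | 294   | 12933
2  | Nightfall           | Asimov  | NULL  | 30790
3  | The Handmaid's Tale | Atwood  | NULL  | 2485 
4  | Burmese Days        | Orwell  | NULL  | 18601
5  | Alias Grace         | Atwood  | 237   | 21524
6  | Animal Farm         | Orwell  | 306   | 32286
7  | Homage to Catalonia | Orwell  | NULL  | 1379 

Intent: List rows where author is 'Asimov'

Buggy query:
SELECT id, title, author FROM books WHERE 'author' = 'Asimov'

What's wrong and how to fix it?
Bug: 'author' in single quotes is a string literal, not the column; the comparison is literal-vs-literal and never true

Fix: Reference the column as author without single quotes

Corrected query:
SELECT id, title, author FROM books WHERE author = 'Asimov'

Result:
id | title     | author
---+-----------+-------
2  | Nightfall | Asimov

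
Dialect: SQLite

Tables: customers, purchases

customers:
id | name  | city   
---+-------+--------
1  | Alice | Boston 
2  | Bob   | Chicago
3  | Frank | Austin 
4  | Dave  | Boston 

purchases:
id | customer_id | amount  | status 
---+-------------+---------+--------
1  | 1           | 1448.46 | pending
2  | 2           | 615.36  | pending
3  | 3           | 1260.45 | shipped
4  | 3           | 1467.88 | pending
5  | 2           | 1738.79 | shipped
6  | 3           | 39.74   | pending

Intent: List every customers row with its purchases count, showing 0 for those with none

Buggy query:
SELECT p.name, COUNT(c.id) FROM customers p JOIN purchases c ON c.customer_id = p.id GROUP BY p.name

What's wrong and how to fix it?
Bug: An inner join excludes parents with zero children

Fix: Switch to LEFT JOIN to retain unmatched parent rows

Corrected query:
SELECT p.name, COUNT(c.id) FROM customers p LEFT JOIN purchases c ON c.customer_id = p.id GROUP BY p.name

Result:
name  | COUNT(c.id)
------+------------
Alice | 1          
Bob   | 2          
Dave  | 0          
Frank | 3          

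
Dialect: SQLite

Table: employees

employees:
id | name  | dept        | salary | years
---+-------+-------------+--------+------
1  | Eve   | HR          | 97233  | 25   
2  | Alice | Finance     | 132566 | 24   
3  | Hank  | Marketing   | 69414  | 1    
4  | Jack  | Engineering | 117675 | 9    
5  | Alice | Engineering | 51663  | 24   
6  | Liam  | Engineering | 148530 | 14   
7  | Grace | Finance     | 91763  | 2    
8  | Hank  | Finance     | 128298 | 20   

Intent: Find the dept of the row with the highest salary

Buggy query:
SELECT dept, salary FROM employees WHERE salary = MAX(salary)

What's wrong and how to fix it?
Bug: MAX(salary) is an aggregate and cannot be used directly in WHERE

Fix: Wrap MAX in a scalar subquery so WHERE compares against a single value

Corrected query:
SELECT dept, salary FROM employees WHERE salary = (SELECT MAX(salary) FROM employees)

Result:
dept        | salary
------------+-------
Engineering | 148530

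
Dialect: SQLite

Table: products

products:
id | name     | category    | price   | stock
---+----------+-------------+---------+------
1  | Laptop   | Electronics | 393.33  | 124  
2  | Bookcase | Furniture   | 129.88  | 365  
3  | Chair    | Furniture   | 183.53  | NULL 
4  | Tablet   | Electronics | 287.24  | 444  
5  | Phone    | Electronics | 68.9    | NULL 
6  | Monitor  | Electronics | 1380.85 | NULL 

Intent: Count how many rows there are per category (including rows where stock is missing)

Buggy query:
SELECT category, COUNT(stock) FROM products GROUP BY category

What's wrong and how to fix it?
Bug: COUNT(column) counts non-NULL values only; rows with NULL stock aren't counted

Fix: Use COUNT(*) to count all rows regardless of NULL

Corrected query:
SELECT category, COUNT(*) FROM products GROUP BY category

Result:
category    | COUNT(*)
------------+---------
Electronics | 4       
Furniture   | 2       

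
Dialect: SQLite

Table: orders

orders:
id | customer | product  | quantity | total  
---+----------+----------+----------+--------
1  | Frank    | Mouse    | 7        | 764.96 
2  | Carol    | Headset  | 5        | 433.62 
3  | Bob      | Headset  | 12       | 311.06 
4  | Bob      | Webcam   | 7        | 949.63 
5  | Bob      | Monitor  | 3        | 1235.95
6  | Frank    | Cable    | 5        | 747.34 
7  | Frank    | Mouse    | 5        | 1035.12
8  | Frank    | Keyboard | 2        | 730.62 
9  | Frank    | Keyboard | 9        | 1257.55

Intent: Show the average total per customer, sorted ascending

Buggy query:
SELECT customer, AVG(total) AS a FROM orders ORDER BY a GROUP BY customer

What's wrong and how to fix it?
Bug: ORDER BY appears before GROUP BY; SQL clause order requires GROUP BY first

Fix: Move ORDER BY to the end, after GROUP BY

Corrected query:
SELECT customer, AVG(total) AS a FROM orders GROUP BY customer ORDER BY a

Result:
customer | a         
---------+-----------
Carol    | 433.62    
Bob      | 832.213333
Frank    | 907.118   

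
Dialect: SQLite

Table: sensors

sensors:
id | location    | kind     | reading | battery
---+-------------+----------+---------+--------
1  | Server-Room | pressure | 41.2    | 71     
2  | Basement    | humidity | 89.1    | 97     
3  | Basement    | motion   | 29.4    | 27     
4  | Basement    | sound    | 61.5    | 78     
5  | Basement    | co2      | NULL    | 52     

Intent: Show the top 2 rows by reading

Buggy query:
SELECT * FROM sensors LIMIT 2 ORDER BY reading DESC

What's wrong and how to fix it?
Bug: LIMIT must come after ORDER BY

Fix: Sort with ORDER BY, then apply LIMIT

Corrected query:
SELECT * FROM sensors ORDER BY reading DESC LIMIT 2

Result:
id | location | kind     | reading | battery
---+----------+----------+---------+--------
2  | Basement | humidity | 89.1    | 97     
4  | Basement | sound    | 61.5    | 78     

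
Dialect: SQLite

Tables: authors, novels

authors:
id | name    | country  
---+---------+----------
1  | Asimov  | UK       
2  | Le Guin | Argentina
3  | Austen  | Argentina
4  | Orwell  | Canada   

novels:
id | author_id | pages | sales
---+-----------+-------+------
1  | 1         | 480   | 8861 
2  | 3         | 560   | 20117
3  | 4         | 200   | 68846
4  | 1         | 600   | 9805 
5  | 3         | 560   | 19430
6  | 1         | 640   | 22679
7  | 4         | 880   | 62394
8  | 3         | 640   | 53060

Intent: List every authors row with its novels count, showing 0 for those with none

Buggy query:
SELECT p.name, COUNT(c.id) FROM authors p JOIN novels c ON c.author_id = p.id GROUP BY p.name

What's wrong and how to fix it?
Bug: An inner join excludes parents with zero children

Fix: Switch to LEFT JOIN to retain unmatched parent rows

Corrected query:
SELECT p.name, COUNT(c.id) FROM authors p LEFT JOIN novels c ON c.author_id = p.id GROUP BY p.name

Result:
name    | COUNT(c.id)
--------+------------
Asimov  | 3          
Austen  | 3          
Le Guin | 0          
Orwell  | 2          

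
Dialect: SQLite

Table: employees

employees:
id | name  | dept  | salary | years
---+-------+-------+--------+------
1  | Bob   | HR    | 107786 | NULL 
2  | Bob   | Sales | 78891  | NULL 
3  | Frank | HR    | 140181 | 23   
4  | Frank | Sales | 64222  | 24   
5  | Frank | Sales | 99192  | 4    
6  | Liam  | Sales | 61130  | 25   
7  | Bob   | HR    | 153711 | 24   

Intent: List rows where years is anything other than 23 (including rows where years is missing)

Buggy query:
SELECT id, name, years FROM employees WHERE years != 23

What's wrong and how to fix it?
Bug: Inequality against NULL is unknown, not true; rows with NULL are dropped

Fix: Add an explicit OR years IS NULL to include the missing-value rows

Corrected query:
SELECT id, name, years FROM employees WHERE years != 23 OR years IS NULL

Result:
id | name  | years
---+-------+------
1  | Bob   | NULL 
2  | Bob   | NULL 
4  | Frank | 24   
5  | Frank | 4    
6  | Liam  | 25   
7  | Bob   | 24   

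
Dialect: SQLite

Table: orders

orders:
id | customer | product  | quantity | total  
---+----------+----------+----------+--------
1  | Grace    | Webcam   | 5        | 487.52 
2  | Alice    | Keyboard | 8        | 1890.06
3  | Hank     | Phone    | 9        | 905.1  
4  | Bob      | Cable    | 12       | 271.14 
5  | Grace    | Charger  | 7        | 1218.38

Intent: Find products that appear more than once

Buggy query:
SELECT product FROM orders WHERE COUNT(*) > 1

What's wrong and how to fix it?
Bug: WHERE can't reference COUNT(*); aggregates are computed after WHERE

Fix: GROUP BY product, then filter groups with HAVING COUNT(*) > 1

Corrected query:
SELECT product FROM orders GROUP BY product HAVING COUNT(*) > 1

Result:
(no rows)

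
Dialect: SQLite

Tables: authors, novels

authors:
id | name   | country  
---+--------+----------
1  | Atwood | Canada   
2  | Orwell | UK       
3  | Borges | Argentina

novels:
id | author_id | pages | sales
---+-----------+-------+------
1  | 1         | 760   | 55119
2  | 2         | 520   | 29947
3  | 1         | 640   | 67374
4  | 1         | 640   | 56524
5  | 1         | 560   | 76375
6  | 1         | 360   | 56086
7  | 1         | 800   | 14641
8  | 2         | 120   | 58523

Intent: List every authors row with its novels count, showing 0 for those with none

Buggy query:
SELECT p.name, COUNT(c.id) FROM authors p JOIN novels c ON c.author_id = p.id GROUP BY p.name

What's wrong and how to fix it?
Bug: INNER JOIN drops authors rows that have no matching novels rows

Fix: Switch to LEFT JOIN to retain unmatched parent rows

Corrected query:
SELECT p.name, COUNT(c.id) FROM authors p LEFT JOIN novels c ON c.author_id = p.id GROUP BY p.name

Result:
name   | COUNT(c.id)
-------+------------
Atwood | 6          
Borges | 0          
Orwell | 2          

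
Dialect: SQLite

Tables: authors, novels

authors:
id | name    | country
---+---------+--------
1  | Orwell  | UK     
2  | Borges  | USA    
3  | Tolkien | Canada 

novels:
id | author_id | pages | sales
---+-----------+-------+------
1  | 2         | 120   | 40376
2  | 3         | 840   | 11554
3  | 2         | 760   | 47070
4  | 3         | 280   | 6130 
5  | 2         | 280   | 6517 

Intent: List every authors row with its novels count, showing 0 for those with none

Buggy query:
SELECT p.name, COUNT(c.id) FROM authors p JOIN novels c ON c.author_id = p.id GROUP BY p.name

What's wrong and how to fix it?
Bug: An inner join excludes parents with zero children

Fix: Switch to LEFT JOIN to retain unmatched parent rows

Corrected query:
SELECT p.name, COUNT(c.id) FROM authors p LEFT JOIN novels c ON c.author_id = p.id GROUP BY p.name

Result:
name    | COUNT(c.id)
--------+------------
Borges  | 3          
Orwell  | 0          
Tolkien | 2          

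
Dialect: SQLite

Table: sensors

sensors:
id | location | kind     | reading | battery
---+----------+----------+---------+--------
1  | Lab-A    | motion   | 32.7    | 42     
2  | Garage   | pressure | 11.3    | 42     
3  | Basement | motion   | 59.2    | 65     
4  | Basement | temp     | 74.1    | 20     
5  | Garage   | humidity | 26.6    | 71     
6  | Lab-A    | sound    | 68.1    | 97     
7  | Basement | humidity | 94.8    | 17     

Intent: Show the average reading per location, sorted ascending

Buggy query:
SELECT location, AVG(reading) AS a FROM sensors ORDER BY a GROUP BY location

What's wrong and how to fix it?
Bug: ORDER BY appears before GROUP BY; SQL clause order requires GROUP BY first

Fix: Reorder: SELECT … FROM … GROUP BY … ORDER BY …

Corrected query:
SELECT location, AVG(reading) AS a FROM sensors GROUP BY location ORDER BY a

Result:
location | a        
---------+----------
Garage   | 18.95    
Lab-A    | 50.4     
Basement | 76.033333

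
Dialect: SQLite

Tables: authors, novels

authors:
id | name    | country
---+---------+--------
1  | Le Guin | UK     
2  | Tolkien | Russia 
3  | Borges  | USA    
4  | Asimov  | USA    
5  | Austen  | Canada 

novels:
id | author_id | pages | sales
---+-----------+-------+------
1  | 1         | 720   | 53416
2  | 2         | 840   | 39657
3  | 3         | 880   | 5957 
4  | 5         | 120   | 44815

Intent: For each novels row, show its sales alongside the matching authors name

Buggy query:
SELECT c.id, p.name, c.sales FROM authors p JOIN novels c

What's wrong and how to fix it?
Bug: Missing join condition: each novels row is matched to all authors rows instead of just its own

Fix: Add ON c.author_id = p.id to the JOIN

Corrected query:
SELECT c.id, p.name, c.sales FROM authors p JOIN novels c ON c.author_id = p.id

Result:
id | name    | sales
---+---------+------
1  | Le Guin | 53416
2  | Tolkien | 39657
3  | Borges  | 5957 
4  | Austen  | 44815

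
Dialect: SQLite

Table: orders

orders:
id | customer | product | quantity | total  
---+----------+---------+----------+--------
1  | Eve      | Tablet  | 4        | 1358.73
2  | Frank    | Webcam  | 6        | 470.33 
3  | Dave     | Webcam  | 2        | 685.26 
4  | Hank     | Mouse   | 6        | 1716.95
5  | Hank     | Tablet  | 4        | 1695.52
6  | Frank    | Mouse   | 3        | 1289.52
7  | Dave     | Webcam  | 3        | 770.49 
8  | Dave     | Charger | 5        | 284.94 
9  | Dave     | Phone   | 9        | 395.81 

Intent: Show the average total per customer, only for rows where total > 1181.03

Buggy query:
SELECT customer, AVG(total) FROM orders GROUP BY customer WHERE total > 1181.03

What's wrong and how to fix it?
Bug: Row-level WHERE must come before GROUP BY in the clause order

Fix: Move the WHERE clause before GROUP BY

Corrected query:
SELECT customer, AVG(total) FROM orders WHERE total > 1181.03 GROUP BY customer

Result:
customer | AVG(total)
---------+-----------
Eve      | 1358.73   
Frank    | 1289.52   
Hank     | 1706.235  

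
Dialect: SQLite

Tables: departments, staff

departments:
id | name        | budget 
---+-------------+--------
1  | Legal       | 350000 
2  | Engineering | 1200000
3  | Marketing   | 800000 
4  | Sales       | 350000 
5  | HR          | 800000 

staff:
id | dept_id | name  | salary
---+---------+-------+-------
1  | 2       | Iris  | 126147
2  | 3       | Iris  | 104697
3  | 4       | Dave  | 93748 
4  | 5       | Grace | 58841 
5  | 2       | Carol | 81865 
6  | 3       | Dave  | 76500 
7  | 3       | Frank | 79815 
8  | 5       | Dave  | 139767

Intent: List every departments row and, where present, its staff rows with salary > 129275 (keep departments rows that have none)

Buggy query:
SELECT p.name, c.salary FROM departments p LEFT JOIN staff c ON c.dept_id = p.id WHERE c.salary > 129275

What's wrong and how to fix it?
Bug: A WHERE condition on the right-hand table after LEFT JOIN drops unmatched parents

Fix: Put 'c.salary > 129275' in the JOIN's ON clause instead of WHERE

Corrected query:
SELECT p.name, c.salary FROM departments p LEFT JOIN staff c ON c.dept_id = p.id AND c.salary > 129275

Result:
name        | salary
------------+-------
Legal       | NULL  
Engineering | NULL  
Marketing   | NULL  
Sales       | NULL  
HR          | 139767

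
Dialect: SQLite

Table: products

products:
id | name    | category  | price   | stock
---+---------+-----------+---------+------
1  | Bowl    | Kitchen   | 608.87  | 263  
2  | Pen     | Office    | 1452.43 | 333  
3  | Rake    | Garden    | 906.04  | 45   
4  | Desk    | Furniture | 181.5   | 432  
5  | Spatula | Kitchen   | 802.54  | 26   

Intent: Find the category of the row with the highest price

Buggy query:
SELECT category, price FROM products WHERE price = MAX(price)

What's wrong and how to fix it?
Bug: MAX(price) is an aggregate and cannot be used directly in WHERE

Fix: Wrap MAX in a scalar subquery so WHERE compares against a single value

Corrected query:
SELECT category, price FROM products WHERE price = (SELECT MAX(price) FROM products)

Result:
category | price  
---------+--------
Office   | 1452.43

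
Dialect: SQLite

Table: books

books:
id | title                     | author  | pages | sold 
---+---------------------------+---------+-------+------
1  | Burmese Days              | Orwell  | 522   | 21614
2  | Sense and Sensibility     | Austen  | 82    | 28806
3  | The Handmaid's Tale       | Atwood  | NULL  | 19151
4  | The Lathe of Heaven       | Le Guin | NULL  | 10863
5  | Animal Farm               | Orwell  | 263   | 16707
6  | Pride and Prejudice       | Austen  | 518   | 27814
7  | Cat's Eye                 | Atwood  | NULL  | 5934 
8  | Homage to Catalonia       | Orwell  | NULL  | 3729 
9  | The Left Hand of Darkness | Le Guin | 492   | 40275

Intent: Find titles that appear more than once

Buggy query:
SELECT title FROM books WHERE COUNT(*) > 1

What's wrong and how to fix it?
Bug: WHERE can't reference COUNT(*); aggregates are computed after WHERE

Fix: GROUP BY title, then filter groups with HAVING COUNT(*) > 1

Corrected query:
SELECT title FROM books GROUP BY title HAVING COUNT(*) > 1

Result:
(no rows)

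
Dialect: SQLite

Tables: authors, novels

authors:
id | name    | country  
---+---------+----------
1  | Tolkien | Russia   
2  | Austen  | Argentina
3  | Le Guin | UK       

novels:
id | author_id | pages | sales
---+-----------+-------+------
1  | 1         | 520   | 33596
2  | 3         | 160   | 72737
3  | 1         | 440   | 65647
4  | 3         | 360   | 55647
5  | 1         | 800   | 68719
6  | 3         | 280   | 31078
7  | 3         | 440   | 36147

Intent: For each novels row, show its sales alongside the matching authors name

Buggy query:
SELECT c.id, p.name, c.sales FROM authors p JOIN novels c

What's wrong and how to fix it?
Bug: JOIN with no ON clause produces a cartesian product; every novels row pairs with every authors row

Fix: Add ON c.author_id = p.id to the JOIN

Corrected query:
SELECT c.id, p.name, c.sales FROM authors p JOIN novels c ON c.author_id = p.id

Result:
id | name    | sales
---+---------+------
1  | Tolkien | 33596
2  | Le Guin | 72737
3  | Tolkien | 65647
4  | Le Guin | 55647
5  | Tolkien | 68719
6  | Le Guin | 31078
7  | Le Guin | 36147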